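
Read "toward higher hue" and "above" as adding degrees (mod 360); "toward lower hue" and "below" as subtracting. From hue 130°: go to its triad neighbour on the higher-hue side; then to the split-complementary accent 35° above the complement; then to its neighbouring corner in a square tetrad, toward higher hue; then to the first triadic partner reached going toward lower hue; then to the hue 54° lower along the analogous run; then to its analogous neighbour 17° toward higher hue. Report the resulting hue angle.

38°

triadic ↑ +120°: 130 + 120 = 250°
split-comp 35° ↑ +215°: 250 + 215 = 465 → 465 − 360 = 105°
square ↑ +90°: 105 + 90 = 195°
triadic ↓ −120°: 195 − 120 = 75°
analog 54° ↓ −54°: 75 − 54 = 21°
analog 17° ↑ +17°: 21 + 17 = 38°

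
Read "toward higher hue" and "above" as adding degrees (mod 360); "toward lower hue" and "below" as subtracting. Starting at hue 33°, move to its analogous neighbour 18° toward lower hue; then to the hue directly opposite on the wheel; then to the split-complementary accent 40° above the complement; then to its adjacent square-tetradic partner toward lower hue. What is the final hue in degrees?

325°

−18° (analog 18° ↓): 33 − 18 = 15°
+180° (complement): 15 + 180 = 195°
+220° (split-comp 40° ↑): 195 + 220 = 415 → 415 − 360 = 55°
−90° (square ↓): 55 − 90 = -35 → -35 + 360 = 325°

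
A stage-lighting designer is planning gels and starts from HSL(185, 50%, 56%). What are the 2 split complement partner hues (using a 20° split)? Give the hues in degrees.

Split-complementary hues sit 20° either side of the complement.
Complement of 185 degrees: 185 + 180 = 365 → 365 − 360 = 5°
5 − 20 = -15 → -15 + 360 = 345°
5 + 20 = 25°

345° and 25°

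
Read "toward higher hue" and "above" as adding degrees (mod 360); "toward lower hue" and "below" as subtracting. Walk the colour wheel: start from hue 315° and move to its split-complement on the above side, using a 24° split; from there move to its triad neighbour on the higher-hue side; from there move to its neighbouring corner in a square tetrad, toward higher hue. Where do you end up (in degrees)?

9°

split-comp 24° ↑ +204°: 315 + 204 = 519 → 519 − 360 = 159°
triadic ↑ +120°: 159 + 120 = 279°
square ↑ +90°: 279 + 90 = 369 → 369 − 360 = 9°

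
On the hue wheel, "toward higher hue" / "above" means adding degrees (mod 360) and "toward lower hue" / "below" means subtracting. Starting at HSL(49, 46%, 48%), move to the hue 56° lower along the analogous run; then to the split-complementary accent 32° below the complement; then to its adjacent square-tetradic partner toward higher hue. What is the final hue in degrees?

231°

49 − 56 = -7 → -7 + 360 = 353°   (analog 56° ↓)
353 + 148 = 501 → 501 − 360 = 141°   (split-comp 32° ↓)
141 + 90 = 231°   (square ↑)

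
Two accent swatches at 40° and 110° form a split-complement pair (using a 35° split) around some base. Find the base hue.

255°

The accents sit 35° either side of the complement, so the complement is their short-arc midpoint on the wheel.
Short-arc midpoint of 40° and 110°: 75°.
Base is 180° from the complement: 75 − 180 = -105 → -105 + 360 = 255°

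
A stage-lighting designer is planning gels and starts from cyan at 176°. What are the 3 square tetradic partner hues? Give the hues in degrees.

A square tetradic scheme places four hues every 90°.
176 + 90 = 266°
176 + 180 = 356°
176 + 270 = 446 → 446 − 360 = 86°

266°, 356°, 86°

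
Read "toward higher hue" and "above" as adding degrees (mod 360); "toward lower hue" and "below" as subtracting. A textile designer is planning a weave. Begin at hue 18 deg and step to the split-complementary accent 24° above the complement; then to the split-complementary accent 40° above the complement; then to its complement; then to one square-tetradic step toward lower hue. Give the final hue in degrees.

18 + 204 = 222°   (split-comp 24° ↑)
222 + 220 = 442 → 442 − 360 = 82°   (split-comp 40° ↑)
82 + 180 = 262°   (complement)
262 − 90 = 172°   (square ↓)

172°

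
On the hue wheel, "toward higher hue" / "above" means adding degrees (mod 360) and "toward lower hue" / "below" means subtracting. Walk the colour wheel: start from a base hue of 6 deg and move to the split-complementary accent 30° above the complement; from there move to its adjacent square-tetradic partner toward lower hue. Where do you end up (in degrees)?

6 + 210 = 216°   (split-comp 30° ↑)
216 − 90 = 126°   (square ↓)

126°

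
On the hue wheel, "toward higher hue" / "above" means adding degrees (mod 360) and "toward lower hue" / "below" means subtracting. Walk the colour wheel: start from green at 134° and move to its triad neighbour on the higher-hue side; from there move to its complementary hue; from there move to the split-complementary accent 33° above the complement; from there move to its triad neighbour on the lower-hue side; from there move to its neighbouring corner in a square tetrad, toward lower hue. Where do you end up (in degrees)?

77°

134 + 120 = 254°   (triadic ↑)
254 + 180 = 434 → 434 − 360 = 74°   (complement)
74 + 213 = 287°   (split-comp 33° ↑)
287 − 120 = 167°   (triadic ↓)
167 − 90 = 77°   (square ↓)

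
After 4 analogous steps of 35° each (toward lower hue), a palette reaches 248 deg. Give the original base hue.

28°

4 steps of 35° (toward lower hue) give a net shift of −140°.
Start = end − shift: 248 + 140 = 388 → 388 − 360 = 28°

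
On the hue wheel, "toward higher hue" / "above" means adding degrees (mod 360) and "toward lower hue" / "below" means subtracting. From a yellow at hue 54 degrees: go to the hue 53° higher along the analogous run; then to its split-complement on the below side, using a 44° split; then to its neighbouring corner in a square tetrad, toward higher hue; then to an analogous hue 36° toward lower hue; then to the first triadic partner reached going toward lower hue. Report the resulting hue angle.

177°

analog 53° ↑ +53°: 54 + 53 = 107°
split-comp 44° ↓ +136°: 107 + 136 = 243°
square ↑ +90°: 243 + 90 = 333°
analog 36° ↓ −36°: 333 − 36 = 297°
triadic ↓ −120°: 297 − 120 = 177°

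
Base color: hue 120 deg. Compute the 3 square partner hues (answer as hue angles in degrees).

210°, 300°, and 30°

A square tetradic scheme places four hues every 90°.
120 + 90 = 210°
120 + 180 = 300°
120 + 270 = 390 → 390 − 360 = 30°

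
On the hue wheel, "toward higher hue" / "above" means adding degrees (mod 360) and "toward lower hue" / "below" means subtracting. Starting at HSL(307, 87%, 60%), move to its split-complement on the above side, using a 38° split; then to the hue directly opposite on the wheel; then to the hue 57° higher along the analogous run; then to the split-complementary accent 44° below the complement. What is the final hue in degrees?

178°

307 + 218 = 525 → 525 − 360 = 165°   (split-comp 38° ↑)
165 + 180 = 345°   (complement)
345 + 57 = 402 → 402 − 360 = 42°   (analog 57° ↑)
42 + 136 = 178°   (split-comp 44° ↓)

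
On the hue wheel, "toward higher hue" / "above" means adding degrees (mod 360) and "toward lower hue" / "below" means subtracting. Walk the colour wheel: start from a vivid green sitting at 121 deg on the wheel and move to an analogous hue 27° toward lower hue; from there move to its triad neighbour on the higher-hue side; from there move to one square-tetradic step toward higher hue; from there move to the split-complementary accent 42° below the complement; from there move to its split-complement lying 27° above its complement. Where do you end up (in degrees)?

−27° (analog 27° ↓): 121 − 27 = 94°
+120° (triadic ↑): 94 + 120 = 214°
+90° (square ↑): 214 + 90 = 304°
+138° (split-comp 42° ↓): 304 + 138 = 442 → 442 − 360 = 82°
+207° (split-comp 27° ↑): 82 + 207 = 289°

289°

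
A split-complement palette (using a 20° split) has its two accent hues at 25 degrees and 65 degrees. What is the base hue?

The accents sit 20° either side of the complement, so the complement is their short-arc midpoint on the wheel.
Short-arc midpoint of 25° and 65°: 45°.
Base is 180° from the complement: 45 − 180 = -135 → -135 + 360 = 225°

225°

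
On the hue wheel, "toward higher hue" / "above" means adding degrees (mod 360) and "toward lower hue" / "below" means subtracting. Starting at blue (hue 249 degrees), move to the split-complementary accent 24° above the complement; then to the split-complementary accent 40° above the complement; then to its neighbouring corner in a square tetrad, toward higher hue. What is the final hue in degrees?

split-comp 24° ↑ +204°: 249 + 204 = 453 → 453 − 360 = 93°
split-comp 40° ↑ +220°: 93 + 220 = 313°
square ↑ +90°: 313 + 90 = 403 → 403 − 360 = 43°

43°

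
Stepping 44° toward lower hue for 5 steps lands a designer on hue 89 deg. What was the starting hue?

5 steps of 44° (toward lower hue) give a net shift of −220°.
Start = end − shift: 89 + 220 = 309°

309°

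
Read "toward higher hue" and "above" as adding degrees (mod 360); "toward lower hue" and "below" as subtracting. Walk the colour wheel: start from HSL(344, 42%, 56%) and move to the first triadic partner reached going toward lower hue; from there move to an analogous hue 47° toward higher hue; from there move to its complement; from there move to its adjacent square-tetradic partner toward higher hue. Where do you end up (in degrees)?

−120° (triadic ↓): 344 − 120 = 224°
+47° (analog 47° ↑): 224 + 47 = 271°
+180° (complement): 271 + 180 = 451 → 451 − 360 = 91°
+90° (square ↑): 91 + 90 = 181°

181°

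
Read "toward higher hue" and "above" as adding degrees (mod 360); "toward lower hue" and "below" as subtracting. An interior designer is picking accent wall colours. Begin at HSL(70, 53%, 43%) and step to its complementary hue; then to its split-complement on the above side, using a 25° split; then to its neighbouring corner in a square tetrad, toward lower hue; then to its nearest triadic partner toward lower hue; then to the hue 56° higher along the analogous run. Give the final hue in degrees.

+180° (complement): 70 + 180 = 250°
+205° (split-comp 25° ↑): 250 + 205 = 455 → 455 − 360 = 95°
−90° (square ↓): 95 − 90 = 5°
−120° (triadic ↓): 5 − 120 = -115 → -115 + 360 = 245°
+56° (analog 56° ↑): 245 + 56 = 301°

301°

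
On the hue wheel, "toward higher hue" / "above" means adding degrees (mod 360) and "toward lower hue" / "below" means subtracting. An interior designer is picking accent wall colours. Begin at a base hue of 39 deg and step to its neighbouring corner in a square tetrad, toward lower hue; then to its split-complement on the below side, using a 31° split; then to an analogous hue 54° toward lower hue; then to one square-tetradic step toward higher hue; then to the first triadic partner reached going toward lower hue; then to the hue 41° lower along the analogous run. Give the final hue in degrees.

square ↓ −90°: 39 − 90 = -51 → -51 + 360 = 309°
split-comp 31° ↓ +149°: 309 + 149 = 458 → 458 − 360 = 98°
analog 54° ↓ −54°: 98 − 54 = 44°
square ↑ +90°: 44 + 90 = 134°
triadic ↓ −120°: 134 − 120 = 14°
analog 41° ↓ −41°: 14 − 41 = -27 → -27 + 360 = 333°

333°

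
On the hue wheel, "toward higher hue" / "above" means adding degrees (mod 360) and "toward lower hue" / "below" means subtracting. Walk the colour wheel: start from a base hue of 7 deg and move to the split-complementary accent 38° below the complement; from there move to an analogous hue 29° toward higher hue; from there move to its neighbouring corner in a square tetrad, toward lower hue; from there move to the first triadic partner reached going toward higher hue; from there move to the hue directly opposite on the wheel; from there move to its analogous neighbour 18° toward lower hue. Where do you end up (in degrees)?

10°

7 + 142 = 149°   (split-comp 38° ↓)
149 + 29 = 178°   (analog 29° ↑)
178 − 90 = 88°   (square ↓)
88 + 120 = 208°   (triadic ↑)
208 + 180 = 388 → 388 − 360 = 28°   (complement)
28 − 18 = 10°   (analog 18° ↓)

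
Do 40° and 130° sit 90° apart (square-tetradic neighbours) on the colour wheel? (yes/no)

Angular distance: |40 − 130| = 90 = 90°.
90° apart (square-tetradic neighbours) requires 90°.

yes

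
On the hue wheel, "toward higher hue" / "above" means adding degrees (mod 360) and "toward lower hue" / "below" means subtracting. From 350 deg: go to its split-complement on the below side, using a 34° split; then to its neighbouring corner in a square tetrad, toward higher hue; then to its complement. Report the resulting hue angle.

split-comp 34° ↓ +146°: 350 + 146 = 496 → 496 − 360 = 136°
square ↑ +90°: 136 + 90 = 226°
complement +180°: 226 + 180 = 406 → 406 − 360 = 46°

46°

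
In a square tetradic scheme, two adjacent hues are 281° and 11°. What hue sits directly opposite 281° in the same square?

101°

A square tetradic scheme places four hues 90° apart; opposite corners are 180° apart.
281 + 180 = 461 → 461 − 360 = 101°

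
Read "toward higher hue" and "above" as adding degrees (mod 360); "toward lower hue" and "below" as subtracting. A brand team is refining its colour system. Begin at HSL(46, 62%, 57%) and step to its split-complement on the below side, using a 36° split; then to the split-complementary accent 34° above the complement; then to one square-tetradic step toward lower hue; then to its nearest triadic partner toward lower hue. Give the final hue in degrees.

194°

split-comp 36° ↓ +144°: 46 + 144 = 190°
split-comp 34° ↑ +214°: 190 + 214 = 404 → 404 − 360 = 44°
square ↓ −90°: 44 − 90 = -46 → -46 + 360 = 314°
triadic ↓ −120°: 314 − 120 = 194°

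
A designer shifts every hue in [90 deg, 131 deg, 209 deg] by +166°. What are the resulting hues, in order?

90 + 166 = 256°
131 + 166 = 297°
209 + 166 = 375 → 375 − 360 = 15°

256°, 297°, 15°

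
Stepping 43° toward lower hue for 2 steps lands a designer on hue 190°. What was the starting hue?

276°

2 steps of 43° (toward lower hue) give a net shift of −86°.
Start = end − shift: 190 + 86 = 276°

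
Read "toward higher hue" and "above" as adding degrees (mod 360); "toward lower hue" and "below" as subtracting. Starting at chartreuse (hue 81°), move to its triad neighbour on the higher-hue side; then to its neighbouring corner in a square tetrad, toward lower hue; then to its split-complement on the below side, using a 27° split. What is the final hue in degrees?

+120° (triadic ↑): 81 + 120 = 201°
−90° (square ↓): 201 − 90 = 111°
+153° (split-comp 27° ↓): 111 + 153 = 264°

264°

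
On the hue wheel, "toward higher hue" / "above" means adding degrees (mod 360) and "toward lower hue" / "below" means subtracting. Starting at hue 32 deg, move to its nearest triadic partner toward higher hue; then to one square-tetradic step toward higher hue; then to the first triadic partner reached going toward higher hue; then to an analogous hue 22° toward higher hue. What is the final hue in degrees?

+120° (triadic ↑): 32 + 120 = 152°
+90° (square ↑): 152 + 90 = 242°
+120° (triadic ↑): 242 + 120 = 362 → 362 − 360 = 2°
+22° (analog 22° ↑): 2 + 22 = 24°

24°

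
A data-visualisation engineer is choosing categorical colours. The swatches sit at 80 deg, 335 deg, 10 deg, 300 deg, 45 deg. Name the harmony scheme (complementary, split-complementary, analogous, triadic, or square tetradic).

Sort the hues: 10°, 45°, 80°, 300°, 335°.
Successive gaps around the wheel: 35°, 35°, 220°, 35°, 35°.
A run of hues at equal small steps (35°) with one large closing gap is an analogous group.

analogous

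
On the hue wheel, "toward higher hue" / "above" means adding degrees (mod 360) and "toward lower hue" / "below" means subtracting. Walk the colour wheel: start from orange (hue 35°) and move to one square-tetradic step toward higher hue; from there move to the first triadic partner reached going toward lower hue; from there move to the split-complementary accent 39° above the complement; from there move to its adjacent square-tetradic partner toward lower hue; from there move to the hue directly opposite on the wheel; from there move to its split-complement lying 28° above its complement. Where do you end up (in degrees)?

162°

35 + 90 = 125°   (square ↑)
125 − 120 = 5°   (triadic ↓)
5 + 219 = 224°   (split-comp 39° ↑)
224 − 90 = 134°   (square ↓)
134 + 180 = 314°   (complement)
314 + 208 = 522 → 522 − 360 = 162°   (split-comp 28° ↑)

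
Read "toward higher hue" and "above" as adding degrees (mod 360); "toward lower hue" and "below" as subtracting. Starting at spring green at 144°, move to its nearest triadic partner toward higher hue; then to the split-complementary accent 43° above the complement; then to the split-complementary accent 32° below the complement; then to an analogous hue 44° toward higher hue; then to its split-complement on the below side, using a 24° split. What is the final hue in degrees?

115°

+120° (triadic ↑): 144 + 120 = 264°
+223° (split-comp 43° ↑): 264 + 223 = 487 → 487 − 360 = 127°
+148° (split-comp 32° ↓): 127 + 148 = 275°
+44° (analog 44° ↑): 275 + 44 = 319°
+156° (split-comp 24° ↓): 319 + 156 = 475 → 475 − 360 = 115°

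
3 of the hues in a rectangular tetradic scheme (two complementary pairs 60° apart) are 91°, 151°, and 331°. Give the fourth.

271°

A rectangular tetradic uses two complementary pairs 60° apart: offsets 0°, 60°, 180°, 240°.
Among {91°, 151°, 331°}, 331° and 151° are a 180° pair.
The remaining hue 91° needs its own complement: 91 + 180 = 271°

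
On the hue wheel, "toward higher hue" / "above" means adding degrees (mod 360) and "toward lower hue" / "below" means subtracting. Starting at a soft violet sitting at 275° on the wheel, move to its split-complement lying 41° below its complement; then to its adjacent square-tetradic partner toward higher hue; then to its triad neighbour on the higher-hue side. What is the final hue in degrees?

264°

+139° (split-comp 41° ↓): 275 + 139 = 414 → 414 − 360 = 54°
+90° (square ↑): 54 + 90 = 144°
+120° (triadic ↑): 144 + 120 = 264°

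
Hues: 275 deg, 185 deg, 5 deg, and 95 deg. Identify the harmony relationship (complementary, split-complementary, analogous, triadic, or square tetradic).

Sort the hues: 5°, 95°, 185°, 275°.
Successive gaps around the wheel: 90°, 90°, 90°, 90°.
Four hues every 90° form a square tetradic scheme.

square tetradic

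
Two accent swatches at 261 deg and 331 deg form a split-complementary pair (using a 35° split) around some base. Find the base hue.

116°

The accents sit 35° either side of the complement, so the complement is their short-arc midpoint on the wheel.
Short-arc midpoint of 261° and 331°: 296°.
Base is 180° from the complement: 296 − 180 = 116°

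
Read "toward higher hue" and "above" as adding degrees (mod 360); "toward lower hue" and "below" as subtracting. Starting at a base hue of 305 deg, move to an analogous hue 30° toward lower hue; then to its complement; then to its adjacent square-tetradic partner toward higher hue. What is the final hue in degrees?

−30° (analog 30° ↓): 305 − 30 = 275°
+180° (complement): 275 + 180 = 455 → 455 − 360 = 95°
+90° (square ↑): 95 + 90 = 185°

185°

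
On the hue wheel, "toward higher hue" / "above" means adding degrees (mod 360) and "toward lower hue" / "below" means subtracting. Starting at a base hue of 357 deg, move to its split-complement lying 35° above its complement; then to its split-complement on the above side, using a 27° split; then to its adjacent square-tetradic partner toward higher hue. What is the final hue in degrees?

149°

+215° (split-comp 35° ↑): 357 + 215 = 572 → 572 − 360 = 212°
+207° (split-comp 27° ↑): 212 + 207 = 419 → 419 − 360 = 59°
+90° (square ↑): 59 + 90 = 149°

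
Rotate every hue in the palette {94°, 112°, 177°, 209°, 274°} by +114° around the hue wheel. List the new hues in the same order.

94 + 114 = 208°
112 + 114 = 226°
177 + 114 = 291°
209 + 114 = 323°
274 + 114 = 388 → 388 − 360 = 28°

208°, 226°, 291°, 323°, 28°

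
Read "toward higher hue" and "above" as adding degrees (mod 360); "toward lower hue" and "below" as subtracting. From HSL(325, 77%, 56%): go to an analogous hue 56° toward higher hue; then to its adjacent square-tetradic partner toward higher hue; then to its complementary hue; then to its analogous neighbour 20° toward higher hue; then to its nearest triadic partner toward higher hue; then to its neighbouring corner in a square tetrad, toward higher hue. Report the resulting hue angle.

325 + 56 = 381 → 381 − 360 = 21°   (analog 56° ↑)
21 + 90 = 111°   (square ↑)
111 + 180 = 291°   (complement)
291 + 20 = 311°   (analog 20° ↑)
311 + 120 = 431 → 431 − 360 = 71°   (triadic ↑)
71 + 90 = 161°   (square ↑)

161°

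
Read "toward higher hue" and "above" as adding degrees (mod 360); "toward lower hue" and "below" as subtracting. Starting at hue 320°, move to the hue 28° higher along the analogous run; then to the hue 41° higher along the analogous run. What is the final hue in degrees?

+28° (analog 28° ↑): 320 + 28 = 348°
+41° (analog 41° ↑): 348 + 41 = 389 → 389 − 360 = 29°

29°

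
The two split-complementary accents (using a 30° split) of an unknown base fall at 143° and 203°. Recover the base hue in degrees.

353°

The accents sit 30° either side of the complement, so the complement is their short-arc midpoint on the wheel.
Short-arc midpoint of 143° and 203°: 173°.
Base is 180° from the complement: 173 − 180 = -7 → -7 + 360 = 353°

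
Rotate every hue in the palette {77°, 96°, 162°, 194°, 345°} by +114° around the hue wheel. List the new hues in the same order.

77 + 114 = 191°
96 + 114 = 210°
162 + 114 = 276°
194 + 114 = 308°
345 + 114 = 459 → 459 − 360 = 99°

191°, 210°, 276°, 308°, 99°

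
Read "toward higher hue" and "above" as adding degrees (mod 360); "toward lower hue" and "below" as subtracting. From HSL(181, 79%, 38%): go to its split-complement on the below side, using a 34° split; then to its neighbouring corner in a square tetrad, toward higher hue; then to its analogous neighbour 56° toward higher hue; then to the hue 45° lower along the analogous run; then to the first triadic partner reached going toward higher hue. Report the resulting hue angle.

+146° (split-comp 34° ↓): 181 + 146 = 327°
+90° (square ↑): 327 + 90 = 417 → 417 − 360 = 57°
+56° (analog 56° ↑): 57 + 56 = 113°
−45° (analog 45° ↓): 113 − 45 = 68°
+120° (triadic ↑): 68 + 120 = 188°

188°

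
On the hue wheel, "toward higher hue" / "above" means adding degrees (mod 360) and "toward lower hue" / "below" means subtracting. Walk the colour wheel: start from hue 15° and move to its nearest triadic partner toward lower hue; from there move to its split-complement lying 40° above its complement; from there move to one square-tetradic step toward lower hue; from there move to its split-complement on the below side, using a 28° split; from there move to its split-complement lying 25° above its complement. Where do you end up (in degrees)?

−120° (triadic ↓): 15 − 120 = -105 → -105 + 360 = 255°
+220° (split-comp 40° ↑): 255 + 220 = 475 → 475 − 360 = 115°
−90° (square ↓): 115 − 90 = 25°
+152° (split-comp 28° ↓): 25 + 152 = 177°
+205° (split-comp 25° ↑): 177 + 205 = 382 → 382 − 360 = 22°

22°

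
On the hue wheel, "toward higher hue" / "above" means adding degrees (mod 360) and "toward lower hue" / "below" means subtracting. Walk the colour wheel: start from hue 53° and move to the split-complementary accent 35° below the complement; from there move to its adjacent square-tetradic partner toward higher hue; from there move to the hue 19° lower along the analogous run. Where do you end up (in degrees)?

269°

split-comp 35° ↓ +145°: 53 + 145 = 198°
square ↑ +90°: 198 + 90 = 288°
analog 19° ↓ −19°: 288 − 19 = 269°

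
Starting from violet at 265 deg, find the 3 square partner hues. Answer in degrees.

A square tetradic scheme places four hues every 90°.
265 + 90 = 355°
265 + 180 = 445 → 445 − 360 = 85°
265 + 270 = 535 → 535 − 360 = 175°

355°, 85°, 175°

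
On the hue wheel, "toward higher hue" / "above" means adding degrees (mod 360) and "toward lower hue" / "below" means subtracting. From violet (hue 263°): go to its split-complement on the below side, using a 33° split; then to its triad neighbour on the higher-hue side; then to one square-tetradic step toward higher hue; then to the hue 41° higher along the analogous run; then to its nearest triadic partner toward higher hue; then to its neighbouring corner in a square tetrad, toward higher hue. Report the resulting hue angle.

split-comp 33° ↓ +147°: 263 + 147 = 410 → 410 − 360 = 50°
triadic ↑ +120°: 50 + 120 = 170°
square ↑ +90°: 170 + 90 = 260°
analog 41° ↑ +41°: 260 + 41 = 301°
triadic ↑ +120°: 301 + 120 = 421 → 421 − 360 = 61°
square ↑ +90°: 61 + 90 = 151°

151°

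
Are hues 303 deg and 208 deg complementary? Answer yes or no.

Angular distance: |303 − 208| = 95 = 95°.
Complementary requires 180°.

no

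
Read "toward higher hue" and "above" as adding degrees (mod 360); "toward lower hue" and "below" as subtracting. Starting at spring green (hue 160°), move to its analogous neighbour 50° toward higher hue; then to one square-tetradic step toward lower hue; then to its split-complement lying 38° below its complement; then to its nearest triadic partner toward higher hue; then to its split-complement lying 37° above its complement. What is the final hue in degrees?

analog 50° ↑ +50°: 160 + 50 = 210°
square ↓ −90°: 210 − 90 = 120°
split-comp 38° ↓ +142°: 120 + 142 = 262°
triadic ↑ +120°: 262 + 120 = 382 → 382 − 360 = 22°
split-comp 37° ↑ +217°: 22 + 217 = 239°

239°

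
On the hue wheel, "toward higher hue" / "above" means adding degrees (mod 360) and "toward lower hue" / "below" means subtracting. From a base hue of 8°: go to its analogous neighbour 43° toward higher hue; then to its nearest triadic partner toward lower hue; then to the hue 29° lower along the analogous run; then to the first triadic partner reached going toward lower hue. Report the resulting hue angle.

142°

8 + 43 = 51°   (analog 43° ↑)
51 − 120 = -69 → -69 + 360 = 291°   (triadic ↓)
291 − 29 = 262°   (analog 29° ↓)
262 − 120 = 142°   (triadic ↓)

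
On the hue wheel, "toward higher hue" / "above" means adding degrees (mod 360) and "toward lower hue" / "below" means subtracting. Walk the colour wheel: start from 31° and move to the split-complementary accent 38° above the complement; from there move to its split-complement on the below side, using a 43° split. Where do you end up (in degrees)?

26°

split-comp 38° ↑ +218°: 31 + 218 = 249°
split-comp 43° ↓ +137°: 249 + 137 = 386 → 386 − 360 = 26°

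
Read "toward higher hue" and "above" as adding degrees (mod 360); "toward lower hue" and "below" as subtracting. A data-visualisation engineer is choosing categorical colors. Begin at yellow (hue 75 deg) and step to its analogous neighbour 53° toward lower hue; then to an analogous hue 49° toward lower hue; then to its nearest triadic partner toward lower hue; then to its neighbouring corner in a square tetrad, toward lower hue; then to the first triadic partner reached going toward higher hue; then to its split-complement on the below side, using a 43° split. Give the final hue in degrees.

20°

analog 53° ↓ −53°: 75 − 53 = 22°
analog 49° ↓ −49°: 22 − 49 = -27 → -27 + 360 = 333°
triadic ↓ −120°: 333 − 120 = 213°
square ↓ −90°: 213 − 90 = 123°
triadic ↑ +120°: 123 + 120 = 243°
split-comp 43° ↓ +137°: 243 + 137 = 380 → 380 − 360 = 20°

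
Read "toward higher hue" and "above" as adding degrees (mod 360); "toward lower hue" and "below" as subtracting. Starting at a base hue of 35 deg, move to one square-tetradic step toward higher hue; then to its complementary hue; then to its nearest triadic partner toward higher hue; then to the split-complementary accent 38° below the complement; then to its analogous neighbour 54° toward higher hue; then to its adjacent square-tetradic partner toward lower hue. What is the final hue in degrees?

171°

+90° (square ↑): 35 + 90 = 125°
+180° (complement): 125 + 180 = 305°
+120° (triadic ↑): 305 + 120 = 425 → 425 − 360 = 65°
+142° (split-comp 38° ↓): 65 + 142 = 207°
+54° (analog 54° ↑): 207 + 54 = 261°
−90° (square ↓): 261 − 90 = 171°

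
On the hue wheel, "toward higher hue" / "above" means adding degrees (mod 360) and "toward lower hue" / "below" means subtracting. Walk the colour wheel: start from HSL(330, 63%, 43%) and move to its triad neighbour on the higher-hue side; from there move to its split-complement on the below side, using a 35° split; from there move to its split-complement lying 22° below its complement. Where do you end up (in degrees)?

33°

330 + 120 = 450 → 450 − 360 = 90°   (triadic ↑)
90 + 145 = 235°   (split-comp 35° ↓)
235 + 158 = 393 → 393 − 360 = 33°   (split-comp 22° ↓)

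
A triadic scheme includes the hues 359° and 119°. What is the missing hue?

239°

A triad places three hues 120° apart.
The full set through 119° is {119°, 239°, 359°}.
Given {119°, 359°}, the missing hue is 239°.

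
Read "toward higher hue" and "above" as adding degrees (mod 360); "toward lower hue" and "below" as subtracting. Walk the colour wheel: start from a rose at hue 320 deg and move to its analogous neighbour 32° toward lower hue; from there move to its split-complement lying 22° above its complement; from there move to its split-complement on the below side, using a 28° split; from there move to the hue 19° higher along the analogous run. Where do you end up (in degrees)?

301°

analog 32° ↓ −32°: 320 − 32 = 288°
split-comp 22° ↑ +202°: 288 + 202 = 490 → 490 − 360 = 130°
split-comp 28° ↓ +152°: 130 + 152 = 282°
analog 19° ↑ +19°: 282 + 19 = 301°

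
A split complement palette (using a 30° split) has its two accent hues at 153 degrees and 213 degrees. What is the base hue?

3°

The accents sit 30° either side of the complement, so the complement is their short-arc midpoint on the wheel.
Short-arc midpoint of 153° and 213°: 183°.
Base is 180° from the complement: 183 − 180 = 3°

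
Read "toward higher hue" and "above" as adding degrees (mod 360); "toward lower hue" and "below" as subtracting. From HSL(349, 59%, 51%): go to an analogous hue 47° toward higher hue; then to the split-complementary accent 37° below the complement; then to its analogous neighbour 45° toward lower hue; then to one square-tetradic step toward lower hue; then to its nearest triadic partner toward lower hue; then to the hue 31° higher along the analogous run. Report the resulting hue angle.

315°

+47° (analog 47° ↑): 349 + 47 = 396 → 396 − 360 = 36°
+143° (split-comp 37° ↓): 36 + 143 = 179°
−45° (analog 45° ↓): 179 − 45 = 134°
−90° (square ↓): 134 − 90 = 44°
−120° (triadic ↓): 44 − 120 = -76 → -76 + 360 = 284°
+31° (analog 31° ↑): 284 + 31 = 315°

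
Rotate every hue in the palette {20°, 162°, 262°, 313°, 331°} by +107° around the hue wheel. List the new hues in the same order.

20 + 107 = 127°
162 + 107 = 269°
262 + 107 = 369 → 369 − 360 = 9°
313 + 107 = 420 → 420 − 360 = 60°
331 + 107 = 438 → 438 − 360 = 78°

127°, 269°, 9°, 60°, 78°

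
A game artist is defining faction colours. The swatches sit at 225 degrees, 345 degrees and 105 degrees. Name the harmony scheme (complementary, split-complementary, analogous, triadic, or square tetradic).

Sort the hues: 105°, 225°, 345°.
Successive gaps around the wheel: 120°, 120°, 120°.
Three hues equally spaced 120° apart form a triad.

triadic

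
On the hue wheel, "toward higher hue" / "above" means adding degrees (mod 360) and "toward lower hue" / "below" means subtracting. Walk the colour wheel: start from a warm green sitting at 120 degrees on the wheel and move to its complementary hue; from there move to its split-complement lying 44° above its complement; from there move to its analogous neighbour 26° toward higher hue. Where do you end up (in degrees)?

190°

120 + 180 = 300°   (complement)
300 + 224 = 524 → 524 − 360 = 164°   (split-comp 44° ↑)
164 + 26 = 190°   (analog 26° ↑)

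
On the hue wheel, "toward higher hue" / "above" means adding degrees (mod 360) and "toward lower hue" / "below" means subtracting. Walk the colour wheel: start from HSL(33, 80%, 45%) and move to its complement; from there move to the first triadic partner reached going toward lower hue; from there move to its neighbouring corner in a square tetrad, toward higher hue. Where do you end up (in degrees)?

complement +180°: 33 + 180 = 213°
triadic ↓ −120°: 213 − 120 = 93°
square ↑ +90°: 93 + 90 = 183°

183°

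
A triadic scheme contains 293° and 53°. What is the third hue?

173°

A triad spaces three hues 120° apart.
The full set is {53°, 173°, 293°}.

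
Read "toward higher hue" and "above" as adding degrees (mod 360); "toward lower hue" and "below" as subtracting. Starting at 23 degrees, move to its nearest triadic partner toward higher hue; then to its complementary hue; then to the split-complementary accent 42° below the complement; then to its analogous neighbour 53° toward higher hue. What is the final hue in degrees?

triadic ↑ +120°: 23 + 120 = 143°
complement +180°: 143 + 180 = 323°
split-comp 42° ↓ +138°: 323 + 138 = 461 → 461 − 360 = 101°
analog 53° ↑ +53°: 101 + 53 = 154°

154°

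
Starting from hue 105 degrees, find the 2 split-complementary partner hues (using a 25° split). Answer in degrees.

Split-complementary hues sit 25° either side of the complement.
Complement of 105 degrees: 105 + 180 = 285°
285 − 25 = 260°
285 + 25 = 310°

260° and 310°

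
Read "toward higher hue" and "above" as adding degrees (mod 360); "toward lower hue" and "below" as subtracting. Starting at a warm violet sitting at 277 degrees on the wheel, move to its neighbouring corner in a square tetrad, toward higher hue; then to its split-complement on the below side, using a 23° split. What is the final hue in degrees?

164°

277 + 90 = 367 → 367 − 360 = 7°   (square ↑)
7 + 157 = 164°   (split-comp 23° ↓)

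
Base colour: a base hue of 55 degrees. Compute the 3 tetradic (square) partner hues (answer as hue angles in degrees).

A square tetradic scheme places four hues every 90°.
55 + 90 = 145°
55 + 180 = 235°
55 + 270 = 325°

145°, 235° and 325°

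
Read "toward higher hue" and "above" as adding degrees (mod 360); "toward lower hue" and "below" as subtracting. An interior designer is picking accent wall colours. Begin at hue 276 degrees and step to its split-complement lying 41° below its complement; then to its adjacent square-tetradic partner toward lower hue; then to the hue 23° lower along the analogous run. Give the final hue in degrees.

276 + 139 = 415 → 415 − 360 = 55°   (split-comp 41° ↓)
55 − 90 = -35 → -35 + 360 = 325°   (square ↓)
325 − 23 = 302°   (analog 23° ↓)

302°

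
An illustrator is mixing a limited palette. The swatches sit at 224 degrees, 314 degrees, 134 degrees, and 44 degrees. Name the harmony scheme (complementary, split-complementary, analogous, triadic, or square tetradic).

Sort the hues: 44°, 134°, 224°, 314°.
Successive gaps around the wheel: 90°, 90°, 90°, 90°.
Four hues every 90° form a square tetradic scheme.

square tetradic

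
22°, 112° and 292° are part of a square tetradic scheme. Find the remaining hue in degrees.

A square tetradic scheme places four hues every 90°.
The full set through 22° is {22°, 112°, 202°, 292°}.
Given {22°, 112°, 292°}, the missing hue is 202°.

202°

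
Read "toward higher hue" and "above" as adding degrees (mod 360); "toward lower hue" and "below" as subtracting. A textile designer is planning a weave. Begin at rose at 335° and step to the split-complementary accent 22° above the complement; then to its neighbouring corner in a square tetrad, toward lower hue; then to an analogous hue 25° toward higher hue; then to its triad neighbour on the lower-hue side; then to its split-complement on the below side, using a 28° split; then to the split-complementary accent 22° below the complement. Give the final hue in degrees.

335 + 202 = 537 → 537 − 360 = 177°   (split-comp 22° ↑)
177 − 90 = 87°   (square ↓)
87 + 25 = 112°   (analog 25° ↑)
112 − 120 = -8 → -8 + 360 = 352°   (triadic ↓)
352 + 152 = 504 → 504 − 360 = 144°   (split-comp 28° ↓)
144 + 158 = 302°   (split-comp 22° ↓)

302°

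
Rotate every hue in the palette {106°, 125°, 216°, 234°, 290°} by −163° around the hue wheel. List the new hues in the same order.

303°, 322°, 53°, 71°, 127°

106 − 163 = -57 → -57 + 360 = 303°
125 − 163 = -38 → -38 + 360 = 322°
216 − 163 = 53°
234 − 163 = 71°
290 − 163 = 127°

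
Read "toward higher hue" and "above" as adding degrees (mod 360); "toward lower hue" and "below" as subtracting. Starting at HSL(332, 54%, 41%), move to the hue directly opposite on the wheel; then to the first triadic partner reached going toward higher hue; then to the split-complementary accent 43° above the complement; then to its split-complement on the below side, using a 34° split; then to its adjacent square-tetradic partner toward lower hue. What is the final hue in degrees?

191°

332 + 180 = 512 → 512 − 360 = 152°   (complement)
152 + 120 = 272°   (triadic ↑)
272 + 223 = 495 → 495 − 360 = 135°   (split-comp 43° ↑)
135 + 146 = 281°   (split-comp 34° ↓)
281 − 90 = 191°   (square ↓)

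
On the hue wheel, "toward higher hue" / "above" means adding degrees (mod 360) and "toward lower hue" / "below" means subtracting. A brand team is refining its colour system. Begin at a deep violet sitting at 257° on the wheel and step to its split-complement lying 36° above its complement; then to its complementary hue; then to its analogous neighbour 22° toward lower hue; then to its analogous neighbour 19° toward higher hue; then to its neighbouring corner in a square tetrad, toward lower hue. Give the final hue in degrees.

split-comp 36° ↑ +216°: 257 + 216 = 473 → 473 − 360 = 113°
complement +180°: 113 + 180 = 293°
analog 22° ↓ −22°: 293 − 22 = 271°
analog 19° ↑ +19°: 271 + 19 = 290°
square ↓ −90°: 290 − 90 = 200°

200°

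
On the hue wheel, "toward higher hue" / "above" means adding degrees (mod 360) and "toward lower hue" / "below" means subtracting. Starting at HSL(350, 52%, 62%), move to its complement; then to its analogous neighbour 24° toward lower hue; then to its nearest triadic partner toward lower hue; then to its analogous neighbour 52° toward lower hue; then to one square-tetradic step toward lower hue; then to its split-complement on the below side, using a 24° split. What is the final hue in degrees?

40°

350 + 180 = 530 → 530 − 360 = 170°   (complement)
170 − 24 = 146°   (analog 24° ↓)
146 − 120 = 26°   (triadic ↓)
26 − 52 = -26 → -26 + 360 = 334°   (analog 52° ↓)
334 − 90 = 244°   (square ↓)
244 + 156 = 400 → 400 − 360 = 40°   (split-comp 24° ↓)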